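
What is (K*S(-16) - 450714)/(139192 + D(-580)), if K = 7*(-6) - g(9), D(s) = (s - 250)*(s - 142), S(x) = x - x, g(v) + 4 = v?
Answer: -20487/33566 ≈ -0.61035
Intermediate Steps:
g(v) = -4 + v
S(x) = 0
D(s) = (-250 + s)*(-142 + s)
K = -47 (K = 7*(-6) - (-4 + 9) = -42 - 1*5 = -42 - 5 = -47)
(K*S(-16) - 450714)/(139192 + D(-580)) = (-47*0 - 450714)/(139192 + (35500 + (-580)² - 392*(-580))) = (0 - 450714)/(139192 + (35500 + 336400 + 227360)) = -450714/(139192 + 599260) = -450714/738452 = -450714*1/738452 = -20487/33566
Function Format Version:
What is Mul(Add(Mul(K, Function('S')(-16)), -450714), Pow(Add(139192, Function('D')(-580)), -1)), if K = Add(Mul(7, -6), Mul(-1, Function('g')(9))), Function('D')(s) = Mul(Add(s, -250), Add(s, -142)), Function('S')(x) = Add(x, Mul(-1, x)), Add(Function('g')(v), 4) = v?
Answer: Rational(-20487, 33566) ≈ -0.61035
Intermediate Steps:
Function('g')(v) = Add(-4, v)
Function('S')(x) = 0
Function('D')(s) = Mul(Add(-250, s), Add(-142, s))
K = -47 (K = Add(Mul(7, -6), Mul(-1, Add(-4, 9))) = Add(-42, Mul(-1, 5)) = Add(-42, -5) = -47)
Mul(Add(Mul(K, Function('S')(-16)), -450714), Pow(Add(139192, Function('D')(-580)), -1)) = Mul(Add(Mul(-47, 0), -450714), Pow(Add(139192, Add(35500, Pow(-580, 2), Mul(-392, -580))), -1)) = Mul(Add(0, -450714), Pow(Add(139192, Add(35500, 336400, 227360)), -1)) = Mul(-450714, Pow(Add(139192, 599260), -1)) = Mul(-450714, Pow(738452, -1)) = Mul(-450714, Rational(1, 738452)) = Rational(-20487, 33566)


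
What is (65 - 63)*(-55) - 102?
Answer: -212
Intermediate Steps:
(65 - 63)*(-55) - 102 = 2*(-55) - 102 = -110 - 102 = -212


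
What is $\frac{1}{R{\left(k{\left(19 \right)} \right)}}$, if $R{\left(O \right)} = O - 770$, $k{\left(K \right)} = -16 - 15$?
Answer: $- \frac{1}{801} \approx -0.0012484$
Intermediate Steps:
$k{\left(K \right)} = -31$
$R{\left(O \right)} = -770 + O$ ($R{\left(O \right)} = O - 770 = -770 + O$)
$\frac{1}{R{\left(k{\left(19 \right)} \right)}} = \frac{1}{-770 - 31} = \frac{1}{-801} = - \frac{1}{801}$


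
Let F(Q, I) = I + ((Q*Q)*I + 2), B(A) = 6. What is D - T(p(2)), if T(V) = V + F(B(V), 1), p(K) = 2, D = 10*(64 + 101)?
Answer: 1609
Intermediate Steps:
D = 1650 (D = 10*165 = 1650)
F(Q, I) = 2 + I + I*Q² (F(Q, I) = I + (Q²*I + 2) = I + (I*Q² + 2) = I + (2 + I*Q²) = 2 + I + I*Q²)
T(V) = 39 + V (T(V) = V + (2 + 1 + 1*6²) = V + (2 + 1 + 1*36) = V + (2 + 1 + 36) = V + 39 = 39 + V)
D - T(p(2)) = 1650 - (39 + 2) = 1650 - 1*41 = 1650 - 41 = 1609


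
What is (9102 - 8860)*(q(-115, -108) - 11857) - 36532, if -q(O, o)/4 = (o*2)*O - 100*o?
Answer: -37405446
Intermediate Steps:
q(O, o) = 400*o - 8*O*o (q(O, o) = -4*((o*2)*O - 100*o) = -4*((2*o)*O - 100*o) = -4*(2*O*o - 100*o) = -4*(-100*o + 2*O*o) = 400*o - 8*O*o)
(9102 - 8860)*(q(-115, -108) - 11857) - 36532 = (9102 - 8860)*(8*(-108)*(50 - 1*(-115)) - 11857) - 36532 = 242*(8*(-108)*(50 + 115) - 11857) - 36532 = 242*(8*(-108)*165 - 11857) - 36532 = 242*(-142560 - 11857) - 36532 = 242*(-154417) - 36532 = -37368914 - 36532 = -37405446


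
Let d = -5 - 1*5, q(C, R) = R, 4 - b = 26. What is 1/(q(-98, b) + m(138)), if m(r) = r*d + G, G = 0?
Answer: -1/1402 ≈ -0.00071327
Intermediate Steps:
b = -22 (b = 4 - 1*26 = 4 - 26 = -22)
d = -10 (d = -5 - 5 = -10)
m(r) = -10*r (m(r) = r*(-10) + 0 = -10*r + 0 = -10*r)
1/(q(-98, b) + m(138)) = 1/(-22 - 10*138) = 1/(-22 - 1380) = 1/(-1402) = -1/1402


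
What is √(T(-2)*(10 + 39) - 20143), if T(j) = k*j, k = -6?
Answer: I*√19555 ≈ 139.84*I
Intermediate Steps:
T(j) = -6*j
√(T(-2)*(10 + 39) - 20143) = √((-6*(-2))*(10 + 39) - 20143) = √(12*49 - 20143) = √(588 - 20143) = √(-19555) = I*√19555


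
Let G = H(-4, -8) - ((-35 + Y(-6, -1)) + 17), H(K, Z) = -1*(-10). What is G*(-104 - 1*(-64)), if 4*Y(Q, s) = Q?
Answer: -1180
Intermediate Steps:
H(K, Z) = 10
Y(Q, s) = Q/4
G = 59/2 (G = 10 - ((-35 + (¼)*(-6)) + 17) = 10 - ((-35 - 3/2) + 17) = 10 - (-73/2 + 17) = 10 - 1*(-39/2) = 10 + 39/2 = 59/2 ≈ 29.500)
G*(-104 - 1*(-64)) = 59*(-104 - 1*(-64))/2 = 59*(-104 + 64)/2 = (59/2)*(-40) = -1180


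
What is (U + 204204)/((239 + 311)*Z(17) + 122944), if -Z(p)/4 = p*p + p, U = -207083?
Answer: 2879/550256 ≈ 0.0052321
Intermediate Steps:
Z(p) = -4*p - 4*p**2 (Z(p) = -4*(p*p + p) = -4*(p**2 + p) = -4*(p + p**2) = -4*p - 4*p**2)
(U + 204204)/((239 + 311)*Z(17) + 122944) = (-207083 + 204204)/((239 + 311)*(-4*17*(1 + 17)) + 122944) = -2879/(550*(-4*17*18) + 122944) = -2879/(550*(-1224) + 122944) = -2879/(-673200 + 122944) = -2879/(-550256) = -2879*(-1/550256) = 2879/550256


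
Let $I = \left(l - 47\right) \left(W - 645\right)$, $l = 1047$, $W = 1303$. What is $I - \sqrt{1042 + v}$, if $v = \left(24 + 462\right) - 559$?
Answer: $658000 - \sqrt{969} \approx 6.5797 \cdot 10^{5}$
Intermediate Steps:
$v = -73$ ($v = 486 - 559 = -73$)
$I = 658000$ ($I = \left(1047 - 47\right) \left(1303 - 645\right) = 1000 \cdot 658 = 658000$)
$I - \sqrt{1042 + v} = 658000 - \sqrt{1042 - 73} = 658000 - \sqrt{969}$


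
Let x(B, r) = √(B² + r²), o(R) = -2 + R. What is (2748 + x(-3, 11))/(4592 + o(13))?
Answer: 2748/4603 + √130/4603 ≈ 0.59948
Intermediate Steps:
(2748 + x(-3, 11))/(4592 + o(13)) = (2748 + √((-3)² + 11²))/(4592 + (-2 + 13)) = (2748 + √(9 + 121))/(4592 + 11) = (2748 + √130)/4603 = (2748 + √130)*(1/4603) = 2748/4603 + √130/4603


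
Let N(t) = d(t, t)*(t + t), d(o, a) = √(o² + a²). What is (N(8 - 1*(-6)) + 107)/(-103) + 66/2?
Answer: 3292/103 - 392*√2/103 ≈ 26.579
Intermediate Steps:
d(o, a) = √(a² + o²)
N(t) = 2*t*√2*√(t²) (N(t) = √(t² + t²)*(t + t) = √(2*t²)*(2*t) = (√2*√(t²))*(2*t) = 2*t*√2*√(t²))
(N(8 - 1*(-6)) + 107)/(-103) + 66/2 = (2*(8 - 1*(-6))*√2*√((8 - 1*(-6))²) + 107)/(-103) + 66/2 = (2*(8 + 6)*√2*√((8 + 6)²) + 107)*(-1/103) + 66*(½) = (2*14*√2*√(14²) + 107)*(-1/103) + 33 = (2*14*√2*√196 + 107)*(-1/103) + 33 = (2*14*√2*14 + 107)*(-1/103) + 33 = (392*√2 + 107)*(-1/103) + 33 = (107 + 392*√2)*(-1/103) + 33 = (-107/103 - 392*√2/103) + 33 = 3292/103 - 392*√2/103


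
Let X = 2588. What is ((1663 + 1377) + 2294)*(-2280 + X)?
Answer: 1642872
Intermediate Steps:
((1663 + 1377) + 2294)*(-2280 + X) = ((1663 + 1377) + 2294)*(-2280 + 2588) = (3040 + 2294)*308 = 5334*308 = 1642872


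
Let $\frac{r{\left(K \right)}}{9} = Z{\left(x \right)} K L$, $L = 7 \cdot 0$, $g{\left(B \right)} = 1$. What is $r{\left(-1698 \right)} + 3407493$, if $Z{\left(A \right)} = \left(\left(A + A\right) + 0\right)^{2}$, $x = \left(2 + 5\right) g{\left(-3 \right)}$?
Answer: $3407493$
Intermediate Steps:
$x = 7$ ($x = \left(2 + 5\right) 1 = 7 \cdot 1 = 7$)
$Z{\left(A \right)} = 4 A^{2}$ ($Z{\left(A \right)} = \left(2 A + 0\right)^{2} = \left(2 A\right)^{2} = 4 A^{2}$)
$L = 0$
$r{\left(K \right)} = 0$ ($r{\left(K \right)} = 9 \cdot 4 \cdot 7^{2} K 0 = 9 \cdot 4 \cdot 49 K 0 = 9 \cdot 196 K 0 = 9 \cdot 0 = 0$)
$r{\left(-1698 \right)} + 3407493 = 0 + 3407493 = 3407493$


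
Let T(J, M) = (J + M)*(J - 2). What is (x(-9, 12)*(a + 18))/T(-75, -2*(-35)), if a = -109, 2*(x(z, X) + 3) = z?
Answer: 39/22 ≈ 1.7727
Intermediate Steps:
x(z, X) = -3 + z/2
T(J, M) = (-2 + J)*(J + M) (T(J, M) = (J + M)*(-2 + J) = (-2 + J)*(J + M))
(x(-9, 12)*(a + 18))/T(-75, -2*(-35)) = ((-3 + (½)*(-9))*(-109 + 18))/((-75)² - 2*(-75) - (-4)*(-35) - (-150)*(-35)) = ((-3 - 9/2)*(-91))/(5625 + 150 - 2*70 - 75*70) = (-15/2*(-91))/(5625 + 150 - 140 - 5250) = (1365/2)/385 = (1365/2)*(1/385) = 39/22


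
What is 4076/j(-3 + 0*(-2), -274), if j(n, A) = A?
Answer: -2038/137 ≈ -14.876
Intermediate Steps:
4076/j(-3 + 0*(-2), -274) = 4076/(-274) = 4076*(-1/274) = -2038/137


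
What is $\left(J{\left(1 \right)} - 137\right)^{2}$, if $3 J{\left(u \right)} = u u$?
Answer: $\frac{168100}{9} \approx 18678.0$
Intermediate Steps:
$J{\left(u \right)} = \frac{u^{2}}{3}$ ($J{\left(u \right)} = \frac{u u}{3} = \frac{u^{2}}{3}$)
$\left(J{\left(1 \right)} - 137\right)^{2} = \left(\frac{1^{2}}{3} - 137\right)^{2} = \left(\frac{1}{3} \cdot 1 - 137\right)^{2} = \left(\frac{1}{3} - 137\right)^{2} = \left(- \frac{410}{3}\right)^{2} = \frac{168100}{9}$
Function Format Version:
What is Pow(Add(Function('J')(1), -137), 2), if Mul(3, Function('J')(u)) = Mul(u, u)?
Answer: Rational(168100, 9) ≈ 18678.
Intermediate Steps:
Function('J')(u) = Mul(Rational(1, 3), Pow(u, 2)) (Function('J')(u) = Mul(Rational(1, 3), Mul(u, u)) = Mul(Rational(1, 3), Pow(u, 2)))
Pow(Add(Function('J')(1), -137), 2) = Pow(Add(Mul(Rational(1, 3), Pow(1, 2)), -137), 2) = Pow(Add(Mul(Rational(1, 3), 1), -137), 2) = Pow(Add(Rational(1, 3), -137), 2) = Pow(Rational(-410, 3), 2) = Rational(168100, 9)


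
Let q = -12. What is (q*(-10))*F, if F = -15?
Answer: -1800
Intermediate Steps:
(q*(-10))*F = -12*(-10)*(-15) = 120*(-15) = -1800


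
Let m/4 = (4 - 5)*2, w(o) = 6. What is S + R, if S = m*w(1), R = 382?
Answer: 334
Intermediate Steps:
m = -8 (m = 4*((4 - 5)*2) = 4*(-1*2) = 4*(-2) = -8)
S = -48 (S = -8*6 = -48)
S + R = -48 + 382 = 334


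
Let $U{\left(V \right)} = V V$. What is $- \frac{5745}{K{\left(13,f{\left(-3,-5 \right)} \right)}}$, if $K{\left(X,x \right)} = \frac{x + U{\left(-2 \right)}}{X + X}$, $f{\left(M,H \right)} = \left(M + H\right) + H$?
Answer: $\frac{49790}{3} \approx 16597.0$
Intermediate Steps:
$f{\left(M,H \right)} = M + 2 H$ ($f{\left(M,H \right)} = \left(H + M\right) + H = M + 2 H$)
$U{\left(V \right)} = V^{2}$
$K{\left(X,x \right)} = \frac{4 + x}{2 X}$ ($K{\left(X,x \right)} = \frac{x + \left(-2\right)^{2}}{X + X} = \frac{x + 4}{2 X} = \left(4 + x\right) \frac{1}{2 X} = \frac{4 + x}{2 X}$)
$- \frac{5745}{K{\left(13,f{\left(-3,-5 \right)} \right)}} = - \frac{5745}{\frac{1}{2} \cdot \frac{1}{13} \left(4 + \left(-3 + 2 \left(-5\right)\right)\right)} = - \frac{5745}{\frac{1}{2} \cdot \frac{1}{13} \left(4 - 13\right)} = - \frac{5745}{\frac{1}{2} \cdot \frac{1}{13} \left(-9\right)} = - \frac{5745}{- \frac{9}{26}} = \left(-5745\right) \left(- \frac{26}{9}\right) = \frac{49790}{3}$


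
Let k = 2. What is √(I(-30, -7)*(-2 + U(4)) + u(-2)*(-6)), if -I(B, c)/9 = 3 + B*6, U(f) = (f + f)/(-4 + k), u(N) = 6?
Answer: 3*I*√1066 ≈ 97.949*I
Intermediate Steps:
U(f) = -f (U(f) = (f + f)/(-4 + 2) = (2*f)/(-2) = (2*f)*(-½) = -f)
I(B, c) = -27 - 54*B (I(B, c) = -9*(3 + B*6) = -9*(3 + 6*B) = -27 - 54*B)
√(I(-30, -7)*(-2 + U(4)) + u(-2)*(-6)) = √((-27 - 54*(-30))*(-2 - 1*4) + 6*(-6)) = √((-27 + 1620)*(-2 - 4) - 36) = √(1593*(-6) - 36) = √(-9558 - 36) = √(-9594) = 3*I*√1066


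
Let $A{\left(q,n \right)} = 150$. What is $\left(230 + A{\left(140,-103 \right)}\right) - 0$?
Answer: $380$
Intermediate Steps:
$\left(230 + A{\left(140,-103 \right)}\right) - 0 = \left(230 + 150\right) - 0 = 380 + 0 = 380$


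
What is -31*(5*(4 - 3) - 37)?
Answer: 992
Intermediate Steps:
-31*(5*(4 - 3) - 37) = -31*(5*1 - 37) = -31*(5 - 37) = -31*(-32) = 992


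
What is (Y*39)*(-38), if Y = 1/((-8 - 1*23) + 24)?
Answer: 1482/7 ≈ 211.71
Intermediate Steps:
Y = -1/7 (Y = 1/((-8 - 23) + 24) = 1/(-31 + 24) = 1/(-7) = -1/7 ≈ -0.14286)
(Y*39)*(-38) = -1/7*39*(-38) = -39/7*(-38) = 1482/7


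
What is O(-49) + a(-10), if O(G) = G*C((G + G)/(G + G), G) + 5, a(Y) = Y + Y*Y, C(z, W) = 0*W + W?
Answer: 2496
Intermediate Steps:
C(z, W) = W (C(z, W) = 0 + W = W)
a(Y) = Y + Y**2
O(G) = 5 + G**2 (O(G) = G*G + 5 = G**2 + 5 = 5 + G**2)
O(-49) + a(-10) = (5 + (-49)**2) - 10*(1 - 10) = (5 + 2401) - 10*(-9) = 2406 + 90 = 2496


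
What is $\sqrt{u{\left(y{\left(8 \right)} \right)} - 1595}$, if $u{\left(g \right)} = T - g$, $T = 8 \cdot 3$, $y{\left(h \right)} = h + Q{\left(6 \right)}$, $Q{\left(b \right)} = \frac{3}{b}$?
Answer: $\frac{9 i \sqrt{78}}{2} \approx 39.743 i$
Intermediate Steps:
$y{\left(h \right)} = \frac{1}{2} + h$ ($y{\left(h \right)} = h + \frac{3}{6} = h + 3 \cdot \frac{1}{6} = h + \frac{1}{2} = \frac{1}{2} + h$)
$T = 24$
$u{\left(g \right)} = 24 - g$
$\sqrt{u{\left(y{\left(8 \right)} \right)} - 1595} = \sqrt{\left(24 - \left(\frac{1}{2} + 8\right)\right) - 1595} = \sqrt{\left(24 - \frac{17}{2}\right) - 1595} = \sqrt{\frac{31}{2} - 1595} = \sqrt{- \frac{3159}{2}} = \frac{9 i \sqrt{78}}{2}$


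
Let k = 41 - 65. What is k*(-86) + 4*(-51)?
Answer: 1860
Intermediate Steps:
k = -24
k*(-86) + 4*(-51) = -24*(-86) + 4*(-51) = 2064 - 204 = 1860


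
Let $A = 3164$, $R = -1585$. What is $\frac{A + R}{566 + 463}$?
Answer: $\frac{1579}{1029} \approx 1.5345$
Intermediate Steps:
$\frac{A + R}{566 + 463} = \frac{3164 - 1585}{566 + 463} = \frac{1579}{1029}$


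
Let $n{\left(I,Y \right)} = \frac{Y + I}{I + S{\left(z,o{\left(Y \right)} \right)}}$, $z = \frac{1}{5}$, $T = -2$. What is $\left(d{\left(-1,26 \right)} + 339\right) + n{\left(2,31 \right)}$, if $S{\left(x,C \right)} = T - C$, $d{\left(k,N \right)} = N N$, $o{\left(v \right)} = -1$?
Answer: $1048$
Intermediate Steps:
$d{\left(k,N \right)} = N^{2}$
$z = \frac{1}{5} \approx 0.2$
$S{\left(x,C \right)} = -2 - C$
$n{\left(I,Y \right)} = \frac{I + Y}{-1 + I}$ ($n{\left(I,Y \right)} = \frac{Y + I}{I - 1} = \frac{I + Y}{I + \left(-2 + 1\right)} = \frac{I + Y}{I - 1} = \frac{I + Y}{-1 + I}$)
$\left(d{\left(-1,26 \right)} + 339\right) + n{\left(2,31 \right)} = \left(26^{2} + 339\right) + \frac{2 + 31}{-1 + 2} = \left(676 + 339\right) + 1^{-1} \cdot 33 = 1015 + 1 \cdot 33 = 1015 + 33 = 1048$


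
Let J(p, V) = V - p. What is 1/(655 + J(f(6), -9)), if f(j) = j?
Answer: 1/640 ≈ 0.0015625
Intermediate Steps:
1/(655 + J(f(6), -9)) = 1/(655 + (-9 - 1*6)) = 1/(655 + (-9 - 6)) = 1/(655 - 15) = 1/640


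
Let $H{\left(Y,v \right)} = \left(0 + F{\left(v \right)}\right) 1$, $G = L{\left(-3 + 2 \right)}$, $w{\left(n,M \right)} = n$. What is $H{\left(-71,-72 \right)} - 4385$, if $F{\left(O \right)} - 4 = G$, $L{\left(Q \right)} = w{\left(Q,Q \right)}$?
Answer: $-4382$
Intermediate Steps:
$L{\left(Q \right)} = Q$
$G = -1$ ($G = -3 + 2 = -1$)
$F{\left(O \right)} = 3$ ($F{\left(O \right)} = 4 - 1 = 3$)
$H{\left(Y,v \right)} = 3$ ($H{\left(Y,v \right)} = \left(0 + 3\right) 1 = 3 \cdot 1 = 3$)
$H{\left(-71,-72 \right)} - 4385 = 3 - 4385 = -4382$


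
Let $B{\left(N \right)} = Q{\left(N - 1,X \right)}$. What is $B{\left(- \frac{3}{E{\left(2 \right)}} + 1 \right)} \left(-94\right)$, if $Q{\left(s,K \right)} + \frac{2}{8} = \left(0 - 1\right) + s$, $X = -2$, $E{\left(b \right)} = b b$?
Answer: $188$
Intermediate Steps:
$E{\left(b \right)} = b^{2}$
$Q{\left(s,K \right)} = - \frac{5}{4} + s$ ($Q{\left(s,K \right)} = - \frac{1}{4} + \left(\left(0 - 1\right) + s\right) = - \frac{1}{4} + \left(-1 + s\right) = - \frac{5}{4} + s$)
$B{\left(N \right)} = - \frac{9}{4} + N$ ($B{\left(N \right)} = - \frac{5}{4} + \left(N - 1\right) = - \frac{5}{4} + \left(-1 + N\right) = - \frac{9}{4} + N$)
$B{\left(- \frac{3}{E{\left(2 \right)}} + 1 \right)} \left(-94\right) = \left(- \frac{9}{4} + \left(- \frac{3}{2^{2}} + 1\right)\right) \left(-94\right) = \left(- \frac{9}{4} + \left(- \frac{3}{4} + 1\right)\right) \left(-94\right) = \left(- \frac{9}{4} + \frac{1}{4}\right) \left(-94\right) = \left(-2\right) \left(-94\right) = 188$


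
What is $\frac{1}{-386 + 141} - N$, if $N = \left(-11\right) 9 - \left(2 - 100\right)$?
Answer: $\frac{244}{245} \approx 0.99592$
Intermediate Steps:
$N = -1$ ($N = -99 - -98 = -99 + 98 = -1$)
$\frac{1}{-386 + 141} - N = \frac{1}{-386 + 141} - -1 = \frac{1}{-245} + 1 = - \frac{1}{245} + 1 = \frac{244}{245}$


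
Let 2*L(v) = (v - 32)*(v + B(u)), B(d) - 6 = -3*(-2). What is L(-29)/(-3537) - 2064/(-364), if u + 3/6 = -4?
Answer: 3555817/643734 ≈ 5.5237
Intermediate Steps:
u = -9/2 (u = -½ - 4 = -9/2 ≈ -4.5000)
B(d) = 12 (B(d) = 6 - 3*(-2) = 6 + 6 = 12)
L(v) = (-32 + v)*(12 + v)/2 (L(v) = ((v - 32)*(v + 12))/2 = ((-32 + v)*(12 + v))/2 = (-32 + v)*(12 + v)/2)
L(-29)/(-3537) - 2064/(-364) = (-192 + (½)*(-29)² - 10*(-29))/(-3537) - 2064/(-364) = (-192 + (½)*841 + 290)*(-1/3537) - 2064*(-1/364) = (-192 + 841/2 + 290)*(-1/3537) + 516/91 = (1037/2)*(-1/3537) + 516/91 = -1037/7074 + 516/91 = 3555817/643734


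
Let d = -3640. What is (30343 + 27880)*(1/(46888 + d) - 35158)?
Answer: -88528839053809/43248 ≈ -2.0470e+9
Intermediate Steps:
(30343 + 27880)*(1/(46888 + d) - 35158) = (30343 + 27880)*(1/(46888 - 3640) - 35158) = 58223*(1/43248 - 35158) = 58223*(-1520513183/43248) = -88528839053809/43248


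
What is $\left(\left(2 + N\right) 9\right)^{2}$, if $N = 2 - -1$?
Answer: $2025$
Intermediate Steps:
$N = 3$ ($N = 2 + 1 = 3$)
$\left(\left(2 + N\right) 9\right)^{2} = \left(\left(2 + 3\right) 9\right)^{2} = \left(5 \cdot 9\right)^{2} = 45^{2} = 2025$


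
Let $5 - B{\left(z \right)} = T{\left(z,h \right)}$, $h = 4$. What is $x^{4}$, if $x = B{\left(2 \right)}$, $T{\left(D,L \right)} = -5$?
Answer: $10000$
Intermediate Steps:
$B{\left(z \right)} = 10$ ($B{\left(z \right)} = 5 - -5 = 5 + 5 = 10$)
$x = 10$
$x^{4} = 10^{4} = 10000$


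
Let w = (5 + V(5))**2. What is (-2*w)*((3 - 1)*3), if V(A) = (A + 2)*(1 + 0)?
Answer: -1728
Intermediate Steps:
V(A) = 2 + A (V(A) = (2 + A)*1 = 2 + A)
w = 144 (w = (5 + (2 + 5))**2 = (5 + 7)**2 = 12**2 = 144)
(-2*w)*((3 - 1)*3) = (-2*144)*((3 - 1)*3) = -576*3 = -288*6 = -1728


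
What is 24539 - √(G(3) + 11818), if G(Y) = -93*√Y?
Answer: 24539 - √(11818 - 93*√3) ≈ 24431.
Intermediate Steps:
24539 - √(G(3) + 11818) = 24539 - √(-93*√3 + 11818) = 24539 - √(11818 - 93*√3)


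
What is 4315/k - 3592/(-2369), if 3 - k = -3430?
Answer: 22553571/8132777 ≈ 2.7732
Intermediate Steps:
k = 3433 (k = 3 - 1*(-3430) = 3 + 3430 = 3433)
4315/k - 3592/(-2369) = 4315/3433 - 3592/(-2369) = 4315*(1/3433) - 3592*(-1/2369) = 4315/3433 + 3592/2369 = 22553571/8132777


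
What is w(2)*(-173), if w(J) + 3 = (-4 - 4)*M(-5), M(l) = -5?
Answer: -6401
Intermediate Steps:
w(J) = 37 (w(J) = -3 + (-4 - 4)*(-5) = -3 - 8*(-5) = -3 + 40 = 37)
w(2)*(-173) = 37*(-173) = -6401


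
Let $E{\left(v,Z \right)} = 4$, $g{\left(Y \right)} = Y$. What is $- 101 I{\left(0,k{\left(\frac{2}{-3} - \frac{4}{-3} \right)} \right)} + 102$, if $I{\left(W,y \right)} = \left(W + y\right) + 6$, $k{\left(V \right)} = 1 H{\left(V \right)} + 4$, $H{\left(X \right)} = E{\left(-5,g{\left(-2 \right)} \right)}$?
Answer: $-1312$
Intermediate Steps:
$H{\left(X \right)} = 4$
$k{\left(V \right)} = 8$ ($k{\left(V \right)} = 1 \cdot 4 + 4 = 4 + 4 = 8$)
$I{\left(W,y \right)} = 6 + W + y$
$- 101 I{\left(0,k{\left(\frac{2}{-3} - \frac{4}{-3} \right)} \right)} + 102 = - 101 \left(6 + 0 + 8\right) + 102 = \left(-101\right) 14 + 102 = -1414 + 102 = -1312$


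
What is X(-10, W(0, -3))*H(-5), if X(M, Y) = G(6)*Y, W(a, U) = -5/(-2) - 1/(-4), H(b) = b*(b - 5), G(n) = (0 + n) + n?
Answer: 1650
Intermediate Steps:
G(n) = 2*n (G(n) = n + n = 2*n)
H(b) = b*(-5 + b)
W(a, U) = 11/4 (W(a, U) = -5*(-½) - 1*(-¼) = 5/2 + ¼ = 11/4)
X(M, Y) = 12*Y (X(M, Y) = (2*6)*Y = 12*Y)
X(-10, W(0, -3))*H(-5) = (12*(11/4))*(-5*(-5 - 5)) = 33*(-5*(-10)) = 33*50 = 1650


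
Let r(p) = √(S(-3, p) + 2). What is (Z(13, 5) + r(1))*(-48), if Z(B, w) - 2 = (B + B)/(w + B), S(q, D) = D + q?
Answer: -496/3 ≈ -165.33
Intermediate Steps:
Z(B, w) = 2 + 2*B/(B + w) (Z(B, w) = 2 + (B + B)/(w + B) = 2 + (2*B)/(B + w) = 2 + 2*B/(B + w))
r(p) = √(-1 + p) (r(p) = √((p - 3) + 2) = √((-3 + p) + 2) = √(-1 + p))
(Z(13, 5) + r(1))*(-48) = (2*(5 + 2*13)/(13 + 5) + √(-1 + 1))*(-48) = (2*(5 + 26)/18 + √0)*(-48) = (2*(1/18)*31 + 0)*(-48) = (31/9 + 0)*(-48) = (31/9)*(-48) = -496/3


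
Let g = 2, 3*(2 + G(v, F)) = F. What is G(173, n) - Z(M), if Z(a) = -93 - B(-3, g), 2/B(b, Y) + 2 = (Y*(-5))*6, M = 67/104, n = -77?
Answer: 6073/93 ≈ 65.301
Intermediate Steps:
G(v, F) = -2 + F/3
M = 67/104 (M = 67*(1/104) = 67/104 ≈ 0.64423)
B(b, Y) = 2/(-2 - 30*Y) (B(b, Y) = 2/(-2 + (Y*(-5))*6) = 2/(-2 - 5*Y*6) = 2/(-2 - 30*Y))
Z(a) = -2882/31 (Z(a) = -93 - (-1)/(1 + 15*2) = -93 - (-1)/(1 + 30) = -93 - (-1)/31 = -93 - 1*(-1/31) = -93 + 1/31 = -2882/31)
G(173, n) - Z(M) = (-2 + (1/3)*(-77)) - 1*(-2882/31) = (-2 - 77/3) + 2882/31 = -83/3 + 2882/31 = 6073/93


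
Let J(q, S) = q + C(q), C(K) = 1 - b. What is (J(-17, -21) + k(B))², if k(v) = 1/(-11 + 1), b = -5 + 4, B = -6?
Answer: 22801/100 ≈ 228.01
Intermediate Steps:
b = -1
C(K) = 2 (C(K) = 1 - 1*(-1) = 1 + 1 = 2)
k(v) = -⅒ (k(v) = 1/(-10) = -⅒)
J(q, S) = 2 + q (J(q, S) = q + 2 = 2 + q)
(J(-17, -21) + k(B))² = ((2 - 17) - ⅒)² = (-15 - ⅒)² = (-151/10)² = 22801/100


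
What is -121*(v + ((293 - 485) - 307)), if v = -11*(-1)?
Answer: 59048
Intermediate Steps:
v = 11
-121*(v + ((293 - 485) - 307)) = -121*(11 + ((293 - 485) - 307)) = -121*(11 + (-192 - 307)) = -121*(11 - 499) = -121*(-488) = 59048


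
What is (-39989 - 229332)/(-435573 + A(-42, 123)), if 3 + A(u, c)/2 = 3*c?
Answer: 269321/434841 ≈ 0.61936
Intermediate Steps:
A(u, c) = -6 + 6*c (A(u, c) = -6 + 2*(3*c) = -6 + 6*c)
(-39989 - 229332)/(-435573 + A(-42, 123)) = (-39989 - 229332)/(-435573 + (-6 + 6*123)) = -269321/(-435573 + (-6 + 738)) = -269321/(-435573 + 732) = -269321/(-434841) = -269321*(-1/434841) = 269321/434841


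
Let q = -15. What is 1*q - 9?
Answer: -24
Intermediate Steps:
1*q - 9 = 1*(-15) - 9 = -15 - 9 = -24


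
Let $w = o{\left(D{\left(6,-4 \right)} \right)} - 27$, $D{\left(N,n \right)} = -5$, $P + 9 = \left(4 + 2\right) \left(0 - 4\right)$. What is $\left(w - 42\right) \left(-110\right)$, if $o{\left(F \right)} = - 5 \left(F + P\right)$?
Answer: $-13310$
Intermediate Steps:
$P = -33$ ($P = -9 + \left(4 + 2\right) \left(0 - 4\right) = -9 + 6 \left(-4\right) = -9 - 24 = -33$)
$o{\left(F \right)} = 165 - 5 F$ ($o{\left(F \right)} = - 5 \left(F - 33\right) = - 5 \left(-33 + F\right) = 165 - 5 F$)
$w = 163$ ($w = \left(165 - -25\right) - 27 = \left(165 + 25\right) - 27 = 190 - 27 = 163$)
$\left(w - 42\right) \left(-110\right) = \left(163 - 42\right) \left(-110\right) = 121 \left(-110\right) = -13310$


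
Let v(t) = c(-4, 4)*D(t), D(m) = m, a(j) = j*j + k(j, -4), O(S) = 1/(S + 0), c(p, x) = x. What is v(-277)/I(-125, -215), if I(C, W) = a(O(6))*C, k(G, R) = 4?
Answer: 39888/18125 ≈ 2.2007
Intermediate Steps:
O(S) = 1/S
a(j) = 4 + j**2 (a(j) = j*j + 4 = j**2 + 4 = 4 + j**2)
I(C, W) = 145*C/36 (I(C, W) = (4 + (1/6)**2)*C = (4 + 1/36)*C = 145*C/36)
v(t) = 4*t
v(-277)/I(-125, -215) = (4*(-277))/(((145/36)*(-125))) = -1108/(-18125/36) = -1108*(-36/18125) = 39888/18125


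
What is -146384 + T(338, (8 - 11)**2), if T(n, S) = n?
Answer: -146046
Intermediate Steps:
-146384 + T(338, (8 - 11)**2) = -146384 + 338 = -146046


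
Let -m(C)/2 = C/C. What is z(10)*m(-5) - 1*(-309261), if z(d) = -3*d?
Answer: 309321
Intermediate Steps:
m(C) = -2 (m(C) = -2*C/C = -2*1 = -2)
z(10)*m(-5) - 1*(-309261) = -3*10*(-2) - 1*(-309261) = -30*(-2) + 309261 = 60 + 309261 = 309321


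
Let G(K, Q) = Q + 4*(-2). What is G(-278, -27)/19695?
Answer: -7/3939 ≈ -0.0017771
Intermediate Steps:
G(K, Q) = -8 + Q (G(K, Q) = Q - 8 = -8 + Q)
G(-278, -27)/19695 = (-8 - 27)/19695 = -35*1/19695 = -7/3939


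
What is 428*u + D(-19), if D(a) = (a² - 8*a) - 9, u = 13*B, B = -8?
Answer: -44008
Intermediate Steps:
u = -104 (u = 13*(-8) = -104)
D(a) = -9 + a² - 8*a
428*u + D(-19) = 428*(-104) + (-9 + (-19)² - 8*(-19)) = -44512 + (-9 + 361 + 152) = -44512 + 504 = -44008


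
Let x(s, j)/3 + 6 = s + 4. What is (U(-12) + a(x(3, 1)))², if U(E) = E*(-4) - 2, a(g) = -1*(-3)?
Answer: 2401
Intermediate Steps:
x(s, j) = -6 + 3*s (x(s, j) = -18 + 3*(s + 4) = -18 + 3*(4 + s) = -18 + (12 + 3*s) = -6 + 3*s)
a(g) = 3
U(E) = -2 - 4*E (U(E) = -4*E - 2 = -2 - 4*E)
(U(-12) + a(x(3, 1)))² = ((-2 - 4*(-12)) + 3)² = ((-2 + 48) + 3)² = (46 + 3)² = 49² = 2401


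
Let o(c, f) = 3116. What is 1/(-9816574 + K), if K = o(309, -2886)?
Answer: -1/9813458 ≈ -1.0190e-7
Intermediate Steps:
K = 3116
1/(-9816574 + K) = 1/(-9816574 + 3116) = 1/(-9813458) = -1/9813458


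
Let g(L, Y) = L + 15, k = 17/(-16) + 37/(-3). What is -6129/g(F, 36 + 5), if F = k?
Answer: -294192/77 ≈ -3820.7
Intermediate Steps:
k = -643/48 (k = 17*(-1/16) + 37*(-⅓) = -17/16 - 37/3 = -643/48 ≈ -13.396)
F = -643/48 ≈ -13.396
g(L, Y) = 15 + L
-6129/g(F, 36 + 5) = -6129/(15 - 643/48) = -6129/77/48 = -6129*48/77 = -294192/77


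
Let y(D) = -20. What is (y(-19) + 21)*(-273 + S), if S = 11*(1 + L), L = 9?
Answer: -163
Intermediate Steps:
S = 110 (S = 11*(1 + 9) = 11*10 = 110)
(y(-19) + 21)*(-273 + S) = (-20 + 21)*(-273 + 110) = 1*(-163) = -163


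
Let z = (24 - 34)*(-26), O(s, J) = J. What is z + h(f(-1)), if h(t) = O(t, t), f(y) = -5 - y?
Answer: 256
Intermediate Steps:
h(t) = t
z = 260 (z = -10*(-26) = 260)
z + h(f(-1)) = 260 + (-5 - 1*(-1)) = 260 + (-5 + 1) = 260 - 4 = 256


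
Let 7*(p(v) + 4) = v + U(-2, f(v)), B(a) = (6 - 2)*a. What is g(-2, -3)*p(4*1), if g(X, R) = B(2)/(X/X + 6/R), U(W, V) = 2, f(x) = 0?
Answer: 176/7 ≈ 25.143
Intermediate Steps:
B(a) = 4*a
g(X, R) = 8/(1 + 6/R) (g(X, R) = (4*2)/(X/X + 6/R) = 8/(1 + 6/R))
p(v) = -26/7 + v/7 (p(v) = -4 + (v + 2)/7 = -4 + (2 + v)/7 = -4 + (2/7 + v/7) = -26/7 + v/7)
g(-2, -3)*p(4*1) = (8*(-3)/(6 - 3))*(-26/7 + (4*1)/7) = (8*(-3)/3)*(-26/7 + (1/7)*4) = (8*(-3)*(1/3))*(-26/7 + 4/7) = -8*(-22/7) = 176/7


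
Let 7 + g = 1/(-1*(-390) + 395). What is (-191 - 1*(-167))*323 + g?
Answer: -6090814/785 ≈ -7759.0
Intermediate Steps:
g = -5494/785 (g = -7 + 1/(-1*(-390) + 395) = -7 + 1/(390 + 395) = -7 + 1/785 = -5494/785 ≈ -6.9987)
(-191 - 1*(-167))*323 + g = (-191 - 1*(-167))*323 - 5494/785 = (-191 + 167)*323 - 5494/785 = -24*323 - 5494/785 = -7752 - 5494/785 = -6090814/785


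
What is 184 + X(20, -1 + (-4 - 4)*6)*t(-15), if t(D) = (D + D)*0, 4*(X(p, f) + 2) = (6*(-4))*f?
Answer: 184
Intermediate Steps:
X(p, f) = -2 - 6*f (X(p, f) = -2 + ((6*(-4))*f)/4 = -2 + (-24*f)/4 = -2 - 6*f)
t(D) = 0 (t(D) = (2*D)*0 = 0)
184 + X(20, -1 + (-4 - 4)*6)*t(-15) = 184 + (-2 - 6*(-1 + (-4 - 4)*6))*0 = 184 + (-2 - 6*(-1 - 8*6))*0 = 184 + (-2 - 6*(-1 - 48))*0 = 184 + (-2 - 6*(-49))*0 = 184 + (-2 + 294)*0 = 184 + 292*0 = 184 + 0 = 184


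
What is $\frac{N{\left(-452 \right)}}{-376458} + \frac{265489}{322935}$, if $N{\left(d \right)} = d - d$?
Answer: $\frac{265489}{322935} \approx 0.82211$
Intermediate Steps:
$N{\left(d \right)} = 0$
$\frac{N{\left(-452 \right)}}{-376458} + \frac{265489}{322935} = \frac{0}{-376458} + \frac{265489}{322935} = 0 \left(- \frac{1}{376458}\right) + 265489 \cdot \frac{1}{322935} = 0 + \frac{265489}{322935} = \frac{265489}{322935}$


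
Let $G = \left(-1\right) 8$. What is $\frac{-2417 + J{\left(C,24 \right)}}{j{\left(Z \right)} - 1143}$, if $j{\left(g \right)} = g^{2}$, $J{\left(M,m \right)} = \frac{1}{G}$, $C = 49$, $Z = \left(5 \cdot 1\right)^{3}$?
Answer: $- \frac{19337}{115856} \approx -0.16691$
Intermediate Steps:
$Z = 125$ ($Z = 5^{3} = 125$)
$G = -8$
$J{\left(M,m \right)} = - \frac{1}{8}$ ($J{\left(M,m \right)} = \frac{1}{-8} = - \frac{1}{8}$)
$\frac{-2417 + J{\left(C,24 \right)}}{j{\left(Z \right)} - 1143} = \frac{-2417 - \frac{1}{8}}{125^{2} - 1143} = - \frac{19337}{8 \left(15625 - 1143\right)} = - \frac{19337}{8 \cdot 14482} = \left(- \frac{19337}{8}\right) \frac{1}{14482} = - \frac{19337}{115856}$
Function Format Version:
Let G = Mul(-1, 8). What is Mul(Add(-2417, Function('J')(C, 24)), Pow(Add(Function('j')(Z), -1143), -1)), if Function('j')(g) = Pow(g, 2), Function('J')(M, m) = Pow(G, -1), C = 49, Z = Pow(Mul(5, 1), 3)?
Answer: Rational(-19337, 115856) ≈ -0.16691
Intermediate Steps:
Z = 125 (Z = Pow(5, 3) = 125)
G = -8
Function('J')(M, m) = Rational(-1, 8) (Function('J')(M, m) = Pow(-8, -1) = Rational(-1, 8))
Mul(Add(-2417, Function('J')(C, 24)), Pow(Add(Function('j')(Z), -1143), -1)) = Mul(Add(-2417, Rational(-1, 8)), Pow(Add(Pow(125, 2), -1143), -1)) = Mul(Rational(-19337, 8), Pow(Add(15625, -1143), -1)) = Mul(Rational(-19337, 8), Pow(14482, -1)) = Mul(Rational(-19337, 8), Rational(1, 14482)) = Rational(-19337, 115856)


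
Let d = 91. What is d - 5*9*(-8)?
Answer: 451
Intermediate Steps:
d - 5*9*(-8) = 91 - 5*9*(-8) = 91 - 45*(-8) = 91 + 360 = 451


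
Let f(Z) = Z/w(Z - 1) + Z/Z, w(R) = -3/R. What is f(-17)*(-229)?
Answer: 23129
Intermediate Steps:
f(Z) = 1 + Z*(1/3 - Z/3) (f(Z) = Z/((-3/(Z - 1))) + Z/Z = Z/((-3/(-1 + Z))) + 1 = Z*(1/3 - Z/3) + 1 = 1 + Z*(1/3 - Z/3))
f(-17)*(-229) = (1 - 1/3*(-17)*(-1 - 17))*(-229) = (1 - 1/3*(-17)*(-18))*(-229) = (1 - 102)*(-229) = -101*(-229) = 23129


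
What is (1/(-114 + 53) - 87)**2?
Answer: 28174864/3721 ≈ 7571.9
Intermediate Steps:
(1/(-114 + 53) - 87)**2 = (1/(-61) - 87)**2 = (-1/61 - 87)**2 = (-5308/61)**2 = 28174864/3721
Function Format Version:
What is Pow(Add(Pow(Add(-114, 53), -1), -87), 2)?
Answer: Rational(28174864, 3721) ≈ 7571.9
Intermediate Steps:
Pow(Add(Pow(Add(-114, 53), -1), -87), 2) = Pow(Add(Pow(-61, -1), -87), 2) = Pow(Add(Rational(-1, 61), -87), 2) = Pow(Rational(-5308, 61), 2) = Rational(28174864, 3721)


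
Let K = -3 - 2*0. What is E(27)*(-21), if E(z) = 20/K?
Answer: 140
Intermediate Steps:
K = -3 (K = -3 + 0 = -3)
E(z) = -20/3 (E(z) = 20/(-3) = 20*(-⅓) = -20/3)
E(27)*(-21) = -20/3*(-21) = 140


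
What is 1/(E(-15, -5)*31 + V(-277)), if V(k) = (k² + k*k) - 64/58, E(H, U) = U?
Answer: 29/4445755 ≈ 6.5231e-6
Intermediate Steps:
V(k) = -32/29 + 2*k² (V(k) = (k² + k²) - 64*1/58 = 2*k² - 32/29 = -32/29 + 2*k²)
1/(E(-15, -5)*31 + V(-277)) = 1/(-5*31 + (-32/29 + 2*(-277)²)) = 1/(-155 + (-32/29 + 2*76729)) = 1/(-155 + (-32/29 + 153458)) = 1/(-155 + 4450250/29) = 1/(4445755/29) = 29/4445755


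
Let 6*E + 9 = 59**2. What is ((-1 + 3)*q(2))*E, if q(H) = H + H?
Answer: 13888/3 ≈ 4629.3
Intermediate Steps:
q(H) = 2*H
E = 1736/3 (E = -3/2 + (1/6)*59**2 = -3/2 + (1/6)*3481 = -3/2 + 3481/6 = 1736/3 ≈ 578.67)
((-1 + 3)*q(2))*E = ((-1 + 3)*(2*2))*(1736/3) = (2*4)*(1736/3) = 8*(1736/3) = 13888/3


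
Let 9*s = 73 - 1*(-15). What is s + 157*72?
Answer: 101824/9 ≈ 11314.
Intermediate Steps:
s = 88/9 (s = (73 - 1*(-15))/9 = (73 + 15)/9 = (1/9)*88 = 88/9 ≈ 9.7778)
s + 157*72 = 88/9 + 157*72 = 88/9 + 11304 = 101824/9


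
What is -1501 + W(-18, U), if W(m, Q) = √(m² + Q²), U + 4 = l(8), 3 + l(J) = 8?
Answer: -1501 + 5*√13 ≈ -1483.0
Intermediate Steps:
l(J) = 5 (l(J) = -3 + 8 = 5)
U = 1 (U = -4 + 5 = 1)
W(m, Q) = √(Q² + m²)
-1501 + W(-18, U) = -1501 + √(1² + (-18)²) = -1501 + √(1 + 324) = -1501 + √325 = -1501 + 5*√13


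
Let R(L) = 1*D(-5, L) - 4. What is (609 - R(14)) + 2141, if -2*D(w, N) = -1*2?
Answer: 2753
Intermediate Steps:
D(w, N) = 1 (D(w, N) = -(-1)*2/2 = -½*(-2) = 1)
R(L) = -3 (R(L) = 1*1 - 4 = 1 - 4 = -3)
(609 - R(14)) + 2141 = (609 - 1*(-3)) + 2141 = (609 + 3) + 2141 = 612 + 2141 = 2753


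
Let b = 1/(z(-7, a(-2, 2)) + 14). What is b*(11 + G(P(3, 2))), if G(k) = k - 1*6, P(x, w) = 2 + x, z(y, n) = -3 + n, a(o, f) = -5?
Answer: 5/3 ≈ 1.6667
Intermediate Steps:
b = 1/6 (b = 1/((-3 - 5) + 14) = 1/(-8 + 14) = 1/6 ≈ 0.16667)
G(k) = -6 + k (G(k) = k - 6 = -6 + k)
b*(11 + G(P(3, 2))) = (11 + (-6 + (2 + 3)))/6 = (11 + (-6 + 5))/6 = (11 - 1)/6 = (1/6)*10 = 5/3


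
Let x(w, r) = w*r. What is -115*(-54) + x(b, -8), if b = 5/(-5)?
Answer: 6218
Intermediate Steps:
b = -1 (b = 5*(-⅕) = -1)
x(w, r) = r*w
-115*(-54) + x(b, -8) = -115*(-54) - 8*(-1) = 6210 + 8 = 6218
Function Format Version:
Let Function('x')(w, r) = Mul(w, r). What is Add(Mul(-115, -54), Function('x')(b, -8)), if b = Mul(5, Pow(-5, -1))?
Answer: 6218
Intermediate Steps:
b = -1 (b = Mul(5, Rational(-1, 5)) = -1)
Function('x')(w, r) = Mul(r, w)
Add(Mul(-115, -54), Function('x')(b, -8)) = Add(Mul(-115, -54), Mul(-8, -1)) = Add(6210, 8) = 6218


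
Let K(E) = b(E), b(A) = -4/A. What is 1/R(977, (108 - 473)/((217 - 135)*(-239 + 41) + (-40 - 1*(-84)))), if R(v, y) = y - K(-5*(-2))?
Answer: 80960/34209 ≈ 2.3666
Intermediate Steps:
K(E) = -4/E
R(v, y) = ⅖ + y (R(v, y) = y - (-4)/((-5*(-2))) = y - (-4)/10 = y - 1*(-⅖) = y + ⅖ = ⅖ + y)
1/R(977, (108 - 473)/((217 - 135)*(-239 + 41) + (-40 - 1*(-84)))) = 1/(⅖ + (108 - 473)/((217 - 135)*(-239 + 41) + (-40 - 1*(-84)))) = 1/(⅖ - 365/(82*(-198) + (-40 + 84))) = 1/(⅖ - 365/(-16236 + 44)) = 1/(⅖ - 365/(-16192)) = 1/(⅖ - 365*(-1/16192)) = 1/(⅖ + 365/16192) = 1/(34209/80960) = 80960/34209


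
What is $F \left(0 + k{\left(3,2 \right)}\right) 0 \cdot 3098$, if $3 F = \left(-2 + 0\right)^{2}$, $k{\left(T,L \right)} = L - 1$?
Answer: $0$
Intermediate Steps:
$k{\left(T,L \right)} = -1 + L$ ($k{\left(T,L \right)} = L - 1 = -1 + L$)
$F = \frac{4}{3}$ ($F = \frac{\left(-2 + 0\right)^{2}}{3} = \frac{\left(-2\right)^{2}}{3} = \frac{1}{3} \cdot 4 = \frac{4}{3} \approx 1.3333$)
$F \left(0 + k{\left(3,2 \right)}\right) 0 \cdot 3098 = \frac{4 \left(0 + \left(-1 + 2\right)\right) 0}{3} \cdot 3098 = \frac{4 \left(0 + 1\right) 0}{3} \cdot 3098 = \frac{4 \cdot 1 \cdot 0}{3} \cdot 3098 = \frac{4}{3} \cdot 0 \cdot 3098 = 0 \cdot 3098 = 0$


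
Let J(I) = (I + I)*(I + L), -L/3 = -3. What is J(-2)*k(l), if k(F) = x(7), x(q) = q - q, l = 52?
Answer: 0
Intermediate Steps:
L = 9 (L = -3*(-3) = 9)
x(q) = 0
J(I) = 2*I*(9 + I) (J(I) = (I + I)*(I + 9) = (2*I)*(9 + I) = 2*I*(9 + I))
k(F) = 0
J(-2)*k(l) = (2*(-2)*(9 - 2))*0 = (2*(-2)*7)*0 = -28*0 = 0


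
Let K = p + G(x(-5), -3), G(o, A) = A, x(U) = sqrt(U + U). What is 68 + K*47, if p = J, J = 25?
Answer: 1102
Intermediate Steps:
x(U) = sqrt(2)*sqrt(U) (x(U) = sqrt(2*U) = sqrt(2)*sqrt(U))
p = 25
K = 22 (K = 25 - 3 = 22)
68 + K*47 = 68 + 22*47 = 68 + 1034 = 1102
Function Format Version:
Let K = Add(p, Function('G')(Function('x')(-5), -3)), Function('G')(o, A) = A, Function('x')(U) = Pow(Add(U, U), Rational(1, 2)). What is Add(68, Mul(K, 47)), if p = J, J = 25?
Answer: 1102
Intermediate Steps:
Function('x')(U) = Mul(Pow(2, Rational(1, 2)), Pow(U, Rational(1, 2))) (Function('x')(U) = Pow(Mul(2, U), Rational(1, 2)) = Mul(Pow(2, Rational(1, 2)), Pow(U, Rational(1, 2))))
p = 25
K = 22 (K = Add(25, -3) = 22)
Add(68, Mul(K, 47)) = Add(68, Mul(22, 47)) = Add(68, 1034) = 1102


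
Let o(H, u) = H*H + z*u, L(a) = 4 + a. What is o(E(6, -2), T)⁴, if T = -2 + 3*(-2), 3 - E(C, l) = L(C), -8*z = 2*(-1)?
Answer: 4879681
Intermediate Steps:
z = ¼ (z = -(-1)/4 = -⅛*(-2) = ¼ ≈ 0.25000)
E(C, l) = -1 - C (E(C, l) = 3 - (4 + C) = 3 + (-4 - C) = -1 - C)
T = -8 (T = -2 - 6 = -8)
o(H, u) = H² + u/4 (o(H, u) = H*H + u/4 = H² + u/4)
o(E(6, -2), T)⁴ = ((-1 - 1*6)² + (¼)*(-8))⁴ = ((-1 - 6)² - 2)⁴ = ((-7)² - 2)⁴ = (49 - 2)⁴ = 47⁴ = 4879681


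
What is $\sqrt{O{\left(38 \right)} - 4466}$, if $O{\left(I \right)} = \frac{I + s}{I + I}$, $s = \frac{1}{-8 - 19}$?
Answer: $\frac{i \sqrt{522302799}}{342} \approx 66.824 i$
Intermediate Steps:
$s = - \frac{1}{27}$ ($s = \frac{1}{-27} = - \frac{1}{27} \approx -0.037037$)
$O{\left(I \right)} = \frac{- \frac{1}{27} + I}{2 I}$ ($O{\left(I \right)} = \frac{I - \frac{1}{27}}{I + I} = \frac{- \frac{1}{27} + I}{2 I}$)
$\sqrt{O{\left(38 \right)} - 4466} = \sqrt{\frac{-1 + 27 \cdot 38}{54 \cdot 38} - 4466} = \sqrt{\frac{1}{54} \cdot \frac{1}{38} \left(-1 + 1026\right) - 4466} = \sqrt{\frac{1}{54} \cdot \frac{1}{38} \cdot 1025 - 4466} = \sqrt{\frac{1025}{2052} - 4466} = \sqrt{- \frac{9163207}{2052}} = \frac{i \sqrt{522302799}}{342}$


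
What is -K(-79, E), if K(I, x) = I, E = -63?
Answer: 79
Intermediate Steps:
-K(-79, E) = -1*(-79) = 79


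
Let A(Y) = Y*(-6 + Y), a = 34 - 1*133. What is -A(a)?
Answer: -10395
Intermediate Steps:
a = -99 (a = 34 - 133 = -99)
-A(a) = -(-99)*(-6 - 99) = -(-99)*(-105) = -1*10395 = -10395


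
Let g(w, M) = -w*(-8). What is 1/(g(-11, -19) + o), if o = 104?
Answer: 1/16 ≈ 0.062500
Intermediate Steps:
g(w, M) = 8*w
1/(g(-11, -19) + o) = 1/(8*(-11) + 104) = 1/(-88 + 104) = 1/16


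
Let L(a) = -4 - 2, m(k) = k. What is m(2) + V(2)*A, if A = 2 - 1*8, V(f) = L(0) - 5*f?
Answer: 98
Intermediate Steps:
L(a) = -6
V(f) = -6 - 5*f
A = -6 (A = 2 - 8 = -6)
m(2) + V(2)*A = 2 + (-6 - 5*2)*(-6) = 2 + (-6 - 10)*(-6) = 2 - 16*(-6) = 2 + 96 = 98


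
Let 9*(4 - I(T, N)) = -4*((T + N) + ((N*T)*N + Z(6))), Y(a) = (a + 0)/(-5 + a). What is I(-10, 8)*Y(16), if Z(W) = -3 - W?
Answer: -13696/33 ≈ -415.03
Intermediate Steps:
Y(a) = a/(-5 + a)
I(T, N) = 4*N/9 + 4*T/9 + 4*T*N²/9 (I(T, N) = 4 - (-4)*((T + N) + ((N*T)*N + (-3 - 1*6)))/9 = 4 - (-4)*((N + T) + (T*N² + (-3 - 6)))/9 = 4 - (-4)*((N + T) + (T*N² - 9))/9 = 4 - (-4)*((N + T) + (-9 + T*N²))/9 = 4 - (-4)*(-9 + N + T + T*N²)/9 = 4 - (36 - 4*N - 4*T - 4*T*N²)/9 = 4 + (-4 + 4*N/9 + 4*T/9 + 4*T*N²/9) = 4*N/9 + 4*T/9 + 4*T*N²/9)
I(-10, 8)*Y(16) = ((4/9)*8 + (4/9)*(-10) + (4/9)*(-10)*8²)*(16/(-5 + 16)) = (32/9 - 40/9 + (4/9)*(-10)*64)*(16/11) = (32/9 - 40/9 - 2560/9)*(16*(1/11)) = -856/3*16/11 = -13696/33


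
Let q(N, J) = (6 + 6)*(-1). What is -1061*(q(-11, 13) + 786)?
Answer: -821214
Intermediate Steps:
q(N, J) = -12 (q(N, J) = 12*(-1) = -12)
-1061*(q(-11, 13) + 786) = -1061*(-12 + 786) = -1061*774 = -821214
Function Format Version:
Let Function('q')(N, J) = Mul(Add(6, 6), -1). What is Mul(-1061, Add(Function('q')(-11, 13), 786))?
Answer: -821214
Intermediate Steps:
Function('q')(N, J) = -12 (Function('q')(N, J) = Mul(12, -1) = -12)
Mul(-1061, Add(Function('q')(-11, 13), 786)) = Mul(-1061, Add(-12, 786)) = Mul(-1061, 774) = -821214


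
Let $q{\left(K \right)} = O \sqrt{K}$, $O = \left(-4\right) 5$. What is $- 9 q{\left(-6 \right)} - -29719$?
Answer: $29719 + 180 i \sqrt{6} \approx 29719.0 + 440.91 i$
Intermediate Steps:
$O = -20$
$q{\left(K \right)} = - 20 \sqrt{K}$
$- 9 q{\left(-6 \right)} - -29719 = - 9 \left(- 20 \sqrt{-6}\right) - -29719 = - 9 \left(- 20 i \sqrt{6}\right) + 29719 = 180 i \sqrt{6} + 29719 = 29719 + 180 i \sqrt{6}$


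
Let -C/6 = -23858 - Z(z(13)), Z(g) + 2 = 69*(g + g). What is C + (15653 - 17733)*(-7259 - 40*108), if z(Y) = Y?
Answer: 24238220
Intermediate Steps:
Z(g) = -2 + 138*g (Z(g) = -2 + 69*(g + g) = -2 + 69*(2*g) = -2 + 138*g)
C = 153900 (C = -6*(-23858 - (-2 + 138*13)) = -6*(-23858 - (-2 + 1794)) = -6*(-23858 - 1*1792) = -6*(-23858 - 1792) = -6*(-25650) = 153900)
C + (15653 - 17733)*(-7259 - 40*108) = 153900 + (15653 - 17733)*(-7259 - 40*108) = 153900 - 2080*(-7259 - 4320) = 153900 - 2080*(-11579) = 153900 + 24084320 = 24238220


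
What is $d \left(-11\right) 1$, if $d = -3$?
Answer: $33$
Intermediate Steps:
$d \left(-11\right) 1 = \left(-3\right) \left(-11\right) 1 = 33 \cdot 1 = 33$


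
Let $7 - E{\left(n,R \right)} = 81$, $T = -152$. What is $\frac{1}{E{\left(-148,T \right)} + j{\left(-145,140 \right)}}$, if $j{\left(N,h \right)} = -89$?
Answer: $- \frac{1}{163} \approx -0.006135$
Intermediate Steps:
$E{\left(n,R \right)} = -74$ ($E{\left(n,R \right)} = 7 - 81 = -74$)
$\frac{1}{E{\left(-148,T \right)} + j{\left(-145,140 \right)}} = \frac{1}{-74 - 89} = \frac{1}{-163} = - \frac{1}{163}$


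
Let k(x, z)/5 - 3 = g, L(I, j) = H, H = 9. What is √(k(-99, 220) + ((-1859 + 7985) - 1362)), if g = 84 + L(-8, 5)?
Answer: 2*√1311 ≈ 72.416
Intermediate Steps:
L(I, j) = 9
g = 93 (g = 84 + 9 = 93)
k(x, z) = 480 (k(x, z) = 15 + 5*93 = 15 + 465 = 480)
√(k(-99, 220) + ((-1859 + 7985) - 1362)) = √(480 + ((-1859 + 7985) - 1362)) = √(480 + (6126 - 1362)) = √(480 + 4764) = √5244 = 2*√1311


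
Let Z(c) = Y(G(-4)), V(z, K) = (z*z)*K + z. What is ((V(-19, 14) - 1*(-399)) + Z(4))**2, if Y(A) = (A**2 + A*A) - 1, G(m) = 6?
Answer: 30305025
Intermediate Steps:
V(z, K) = z + K*z**2 (V(z, K) = z**2*K + z = K*z**2 + z = z + K*z**2)
Y(A) = -1 + 2*A**2 (Y(A) = (A**2 + A**2) - 1 = 2*A**2 - 1 = -1 + 2*A**2)
Z(c) = 71 (Z(c) = -1 + 2*6**2 = -1 + 2*36 = -1 + 72 = 71)
((V(-19, 14) - 1*(-399)) + Z(4))**2 = ((-19*(1 + 14*(-19)) - 1*(-399)) + 71)**2 = ((-19*(1 - 266) + 399) + 71)**2 = ((-19*(-265) + 399) + 71)**2 = ((5035 + 399) + 71)**2 = (5434 + 71)**2 = 5505**2 = 30305025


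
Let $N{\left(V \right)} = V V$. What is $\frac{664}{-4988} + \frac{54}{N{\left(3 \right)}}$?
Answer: $\frac{7316}{1247} \approx 5.8669$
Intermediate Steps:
$N{\left(V \right)} = V^{2}$
$\frac{664}{-4988} + \frac{54}{N{\left(3 \right)}} = \frac{664}{-4988} + \frac{54}{3^{2}} = 664 \left(- \frac{1}{4988}\right) + \frac{54}{9} = - \frac{166}{1247} + 54 \cdot \frac{1}{9} = - \frac{166}{1247} + 6 = \frac{7316}{1247}$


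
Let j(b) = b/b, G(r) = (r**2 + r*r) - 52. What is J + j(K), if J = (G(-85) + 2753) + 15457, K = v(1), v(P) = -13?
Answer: 32609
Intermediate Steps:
K = -13
G(r) = -52 + 2*r**2 (G(r) = (r**2 + r**2) - 52 = 2*r**2 - 52 = -52 + 2*r**2)
j(b) = 1
J = 32608 (J = ((-52 + 2*(-85)**2) + 2753) + 15457 = ((-52 + 2*7225) + 2753) + 15457 = ((-52 + 14450) + 2753) + 15457 = (14398 + 2753) + 15457 = 17151 + 15457 = 32608)
J + j(K) = 32608 + 1 = 32609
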